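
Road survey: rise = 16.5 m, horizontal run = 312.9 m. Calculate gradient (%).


Formula: Gradient = rise / run * 100
Gradient = 16.5 / 312.9 * 100 = 5.3%

5.3


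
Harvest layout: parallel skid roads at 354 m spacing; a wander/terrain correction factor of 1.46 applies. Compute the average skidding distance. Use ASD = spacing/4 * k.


Formula: ASD = (spacing / 4) * correction
Uncorrected distance = spacing / 4 = 354 / 4 = 88.5 m
ASD = 88.5 * 1.46 = 129 m

129


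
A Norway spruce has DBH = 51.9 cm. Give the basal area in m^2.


Formula: BA = pi * (DBH/2)^2 / 10000  (cm^2 to m^2)
Radius = DBH/2 = 51.9/2 = 25.95 cm
BA = pi * 25.95^2 / 10000
   = 2115.5563 cm^2 / 10000
   = 0.2116 m^2

0.2116


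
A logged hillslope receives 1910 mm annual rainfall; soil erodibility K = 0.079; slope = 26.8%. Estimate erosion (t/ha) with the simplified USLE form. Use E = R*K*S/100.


Formula: E = R * K * S / 100  (simplified USLE)
R * K = 1910 * 0.079 = 150.89
E = 150.89 * 26.8 / 100 = 40.44 t/ha

40.44


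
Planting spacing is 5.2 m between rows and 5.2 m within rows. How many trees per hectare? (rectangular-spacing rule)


Formula: TPH = 10000 m^2/ha / (spacing_x * spacing_y)
Area per tree = 5.2 m * 5.2 m = 27.04 m^2
TPH = 10000 / 27.04 = 370 trees/ha

370


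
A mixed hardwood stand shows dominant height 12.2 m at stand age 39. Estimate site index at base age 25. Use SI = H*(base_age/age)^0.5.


Formula: SI = H_dom * (base_age / age)^0.5
Age ratio = 25 / 39 = 0.64103
sqrt(age_ratio) = 0.80064
SI = 12.2 * 0.80064 = 9.8 m

9.8


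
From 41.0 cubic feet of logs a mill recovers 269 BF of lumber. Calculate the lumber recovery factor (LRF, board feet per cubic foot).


Formula: LRF = Lumber Output (BF) / Log Input (ft^3)
LRF = 269 BF / 41.0 ft^3
LRF = 6.56 BF/ft^3

6.56


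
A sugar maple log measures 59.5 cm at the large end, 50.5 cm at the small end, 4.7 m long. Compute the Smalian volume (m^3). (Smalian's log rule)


Smalian: V = (A1 + A2)/2 * L,  A = pi*(D/200)^2
A1 = pi*(59.5/200)^2 = 0.278051 m^2
A2 = pi*(50.5/200)^2 = 0.200296 m^2
V = (0.278051+0.200296)/2*4.7 = 1.1241 m^3

1.1241


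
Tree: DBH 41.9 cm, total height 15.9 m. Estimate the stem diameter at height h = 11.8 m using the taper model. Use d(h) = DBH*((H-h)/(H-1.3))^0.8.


Taper: d(h) = DBH * ((H - h) / (H - 1.3))^0.8
Numerator = H - h = 15.9 - 11.8 = 4.1 m
Denominator = H - 1.3 = 15.9 - 1.3 = 14.6 m
Ratio = 4.1 / 14.6 = 0.28082
d = 41.9 * 0.28082^0.8 = 15.2 cm

15.2


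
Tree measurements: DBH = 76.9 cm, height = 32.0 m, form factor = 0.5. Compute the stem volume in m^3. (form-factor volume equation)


Formula: V = pi * (DBH/200)^2 * H * ff
Radius = DBH/200 = 76.9/200 = 0.3845 m
Radius^2 = 0.3845^2 = 0.14784025 m^2
V = pi * 0.14784025 * 32.0 * 0.5
V = 7.431 m^3

7.431


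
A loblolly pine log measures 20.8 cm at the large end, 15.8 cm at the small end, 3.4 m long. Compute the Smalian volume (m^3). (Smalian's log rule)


Smalian: V = (A1 + A2)/2 * L,  A = pi*(D/200)^2
A1 = pi*(20.8/200)^2 = 0.033979 m^2
A2 = pi*(15.8/200)^2 = 0.019607 m^2
V = (0.033979+0.019607)/2*3.4 = 0.0911 m^3

0.0911


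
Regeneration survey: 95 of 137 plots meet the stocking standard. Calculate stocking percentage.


Formula: Stocking % = stocked plots / total plots * 100
Stocking = 95 / 137 * 100
Stocking = 0.6934 * 100 = 69.3%

69.3


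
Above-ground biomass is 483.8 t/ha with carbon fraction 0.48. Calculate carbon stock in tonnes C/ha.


Formula: Carbon Stock = Biomass * Carbon Fraction
C = 483.8 t/ha * 0.48
C = 232.2 t C/ha

232.2


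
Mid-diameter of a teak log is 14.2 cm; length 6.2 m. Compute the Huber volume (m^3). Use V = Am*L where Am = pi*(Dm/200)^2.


Huber: V = Am * L,  Am = pi*(Dm/200)^2
Am = pi*(14.2/200)^2 = 0.015837 m^2
V = 0.015837*6.2 = 0.0982 m^3

0.0982


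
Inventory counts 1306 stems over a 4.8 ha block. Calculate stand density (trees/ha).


Formula: Stand Density = N_trees / Area_ha
Density = 1306 trees / 4.8 ha
Density = 272 trees/ha

272


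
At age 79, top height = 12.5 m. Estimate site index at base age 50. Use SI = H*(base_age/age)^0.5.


Formula: SI = H_dom * (base_age / age)^0.5
Age ratio = 50 / 79 = 0.63291
sqrt(age_ratio) = 0.79556
SI = 12.5 * 0.79556 = 9.9 m

9.9


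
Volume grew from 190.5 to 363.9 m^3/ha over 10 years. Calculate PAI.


Formula: PAI = (V_T2 - V_T1) / (T2 - T1)
Volume increment = 363.9 - 190.5 = 173.4 m^3/ha
PAI = 173.4 / 10 = 17.34 m^3/ha/year

17.34


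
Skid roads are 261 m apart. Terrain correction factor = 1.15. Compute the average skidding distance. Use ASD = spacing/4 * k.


Formula: ASD = (spacing / 4) * correction
Uncorrected distance = spacing / 4 = 261 / 4 = 65.25 m
ASD = 65.25 * 1.15 = 75 m

75


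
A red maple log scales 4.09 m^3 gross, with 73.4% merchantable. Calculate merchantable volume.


Formula: MV = V_total * (merchantable_pct / 100)
Merchantable fraction = 73.4% / 100 = 0.734
MV = 4.09 m^3 * 0.734 = 3.002 m^3

3.002


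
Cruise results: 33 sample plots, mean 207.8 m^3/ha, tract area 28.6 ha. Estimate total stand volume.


Formula: Total Volume = Mean Volume per ha * Total Area
Total Volume = 207.8 m^3/ha * 28.6 ha
Total Volume = 5943 m^3

5943


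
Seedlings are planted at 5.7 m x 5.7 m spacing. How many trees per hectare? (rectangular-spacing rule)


Formula: TPH = 10000 m^2/ha / (spacing_x * spacing_y)
Area per tree = 5.7 m * 5.7 m = 32.49 m^2
TPH = 10000 / 32.49 = 308 trees/ha

308


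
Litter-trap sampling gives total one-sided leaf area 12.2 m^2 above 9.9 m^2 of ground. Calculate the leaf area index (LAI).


Formula: LAI = total leaf area / ground area  (dimensionless)
LAI = 12.2 m^2 / 9.9 m^2
LAI = 1.23

1.23


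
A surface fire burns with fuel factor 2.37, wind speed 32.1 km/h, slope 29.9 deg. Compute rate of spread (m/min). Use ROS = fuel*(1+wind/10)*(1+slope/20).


Formula: ROS = fuel * (1 + wind/10) * (1 + slope/20)
Wind factor = 1 + 32.1/10 = 4.21
Slope factor = 1 + 29.9/20 = 2.495
ROS = 2.37 * 4.21 * 2.495 = 24.89 m/min

24.89


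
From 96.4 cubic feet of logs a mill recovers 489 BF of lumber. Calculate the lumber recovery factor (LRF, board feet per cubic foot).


Formula: LRF = Lumber Output (BF) / Log Input (ft^3)
LRF = 489 BF / 96.4 ft^3
LRF = 5.07 BF/ft^3

5.07


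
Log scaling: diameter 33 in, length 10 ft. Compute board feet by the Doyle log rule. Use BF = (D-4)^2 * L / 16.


Doyle: BF = (D - 4)^2 * L / 16
Adjusted diameter = 33 - 4 = 29 in
(D-4)^2 = 29^2 = 841
BF = 841 * 10 / 16 = 526 BF

526


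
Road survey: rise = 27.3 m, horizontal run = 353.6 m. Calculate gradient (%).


Formula: Gradient = rise / run * 100
Gradient = 27.3 / 353.6 * 100 = 7.7%

7.7


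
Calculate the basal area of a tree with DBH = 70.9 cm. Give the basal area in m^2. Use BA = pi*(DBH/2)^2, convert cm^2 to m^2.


Formula: BA = pi * (DBH/2)^2 / 10000  (cm^2 to m^2)
Radius = DBH/2 = 70.9/2 = 35.45 cm
BA = pi * 35.45^2 / 10000
   = 3948.0473 cm^2 / 10000
   = 0.3948 m^2

0.3948


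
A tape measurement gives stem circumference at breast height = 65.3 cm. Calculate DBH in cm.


Formula: DBH = C / pi
DBH = 65.3 / pi
pi = 3.14159...
DBH = 20.8 cm

20.8


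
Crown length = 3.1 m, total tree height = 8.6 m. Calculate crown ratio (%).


Formula: Crown Ratio = (Crown Length / Total Height) * 100
CR = (3.1 m / 8.6 m) * 100
CR = 0.3605 * 100 = 36.0%

36.0


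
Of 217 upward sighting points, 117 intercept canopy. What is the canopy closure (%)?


Formula: Canopy closure = covered points / total points * 100
Closure = 117 / 217 * 100
Closure = 0.5392 * 100 = 53.9%

53.9


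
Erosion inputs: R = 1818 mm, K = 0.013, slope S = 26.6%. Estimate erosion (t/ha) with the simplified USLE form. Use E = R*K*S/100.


Formula: E = R * K * S / 100  (simplified USLE)
R * K = 1818 * 0.013 = 23.634
E = 23.634 * 26.6 / 100 = 6.29 t/ha

6.29


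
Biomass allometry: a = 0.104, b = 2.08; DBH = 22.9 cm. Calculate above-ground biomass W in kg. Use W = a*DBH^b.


Formula: W = a * DBH^b  (allometric power law)
DBH^b = 22.9^2.08 = 673.6864
W = 0.104 * 673.6864 = 70.1 kg

70.1


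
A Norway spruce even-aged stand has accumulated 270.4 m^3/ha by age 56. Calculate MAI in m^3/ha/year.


Formula: MAI = Total Volume / Stand Age
MAI = 270.4 m^3/ha / 56 years
MAI = 4.83 m^3/ha/year

4.83


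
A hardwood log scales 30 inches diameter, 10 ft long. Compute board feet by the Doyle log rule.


Doyle: BF = (D - 4)^2 * L / 16
Adjusted diameter = 30 - 4 = 26 in
(D-4)^2 = 26^2 = 676
BF = 676 * 10 / 16 = 423 BF

423


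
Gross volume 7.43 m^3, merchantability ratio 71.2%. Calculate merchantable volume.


Formula: MV = V_total * (merchantable_pct / 100)
Merchantable fraction = 71.2% / 100 = 0.712
MV = 7.43 m^3 * 0.712 = 5.29 m^3

5.29


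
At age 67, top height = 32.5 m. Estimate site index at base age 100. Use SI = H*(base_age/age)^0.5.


Formula: SI = H_dom * (base_age / age)^0.5
Age ratio = 100 / 67 = 1.49254
sqrt(age_ratio) = 1.22169
SI = 32.5 * 1.22169 = 39.7 m

39.7


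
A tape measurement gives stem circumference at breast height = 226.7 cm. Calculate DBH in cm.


Formula: DBH = C / pi
DBH = 226.7 / pi
pi = 3.14159...
DBH = 72.2 cm

72.2


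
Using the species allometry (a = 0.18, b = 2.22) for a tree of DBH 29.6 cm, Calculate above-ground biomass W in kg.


Formula: W = a * DBH^b  (allometric power law)
DBH^b = 29.6^2.22 = 1846.1526
W = 0.18 * 1846.1526 = 332.3 kg

332.3


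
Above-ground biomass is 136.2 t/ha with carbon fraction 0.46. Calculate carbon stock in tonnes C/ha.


Formula: Carbon Stock = Biomass * Carbon Fraction
C = 136.2 t/ha * 0.46
C = 62.7 t C/ha

62.7


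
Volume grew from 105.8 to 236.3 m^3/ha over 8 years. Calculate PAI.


Formula: PAI = (V_T2 - V_T1) / (T2 - T1)
Volume increment = 236.3 - 105.8 = 130.5 m^3/ha
PAI = 130.5 / 8 = 16.31 m^3/ha/year

16.31


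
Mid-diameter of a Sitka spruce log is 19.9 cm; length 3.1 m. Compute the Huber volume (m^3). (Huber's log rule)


Huber: V = Am * L,  Am = pi*(Dm/200)^2
Am = pi*(19.9/200)^2 = 0.031103 m^2
V = 0.031103*3.1 = 0.0964 m^3

0.0964


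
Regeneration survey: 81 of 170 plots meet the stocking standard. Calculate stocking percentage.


Formula: Stocking % = stocked plots / total plots * 100
Stocking = 81 / 170 * 100
Stocking = 0.4765 * 100 = 47.6%

47.6


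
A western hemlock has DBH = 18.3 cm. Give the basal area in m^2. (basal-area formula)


Formula: BA = pi * (DBH/2)^2 / 10000  (cm^2 to m^2)
Radius = DBH/2 = 18.3/2 = 9.15 cm
BA = pi * 9.15^2 / 10000
   = 263.022 cm^2 / 10000
   = 0.0263 m^2

0.0263


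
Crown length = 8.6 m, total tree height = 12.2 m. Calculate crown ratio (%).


Formula: Crown Ratio = (Crown Length / Total Height) * 100
CR = (8.6 m / 12.2 m) * 100
CR = 0.7049 * 100 = 70.5%

70.5


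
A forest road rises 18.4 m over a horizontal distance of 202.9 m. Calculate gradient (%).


Formula: Gradient = rise / run * 100
Gradient = 18.4 / 202.9 * 100 = 9.1%

9.1


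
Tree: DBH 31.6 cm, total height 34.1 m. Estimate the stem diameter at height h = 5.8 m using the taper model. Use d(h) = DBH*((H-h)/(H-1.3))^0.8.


Taper: d(h) = DBH * ((H - h) / (H - 1.3))^0.8
Numerator = H - h = 34.1 - 5.8 = 28.3 m
Denominator = H - 1.3 = 34.1 - 1.3 = 32.8 m
Ratio = 28.3 / 32.8 = 0.8628
d = 31.6 * 0.8628^0.8 = 28.1 cm

28.1


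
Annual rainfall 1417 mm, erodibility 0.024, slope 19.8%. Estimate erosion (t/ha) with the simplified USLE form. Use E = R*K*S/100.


Formula: E = R * K * S / 100  (simplified USLE)
R * K = 1417 * 0.024 = 34.008
E = 34.008 * 19.8 / 100 = 6.73 t/ha

6.73


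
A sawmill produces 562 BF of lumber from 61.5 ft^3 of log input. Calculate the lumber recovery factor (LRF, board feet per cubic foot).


Formula: LRF = Lumber Output (BF) / Log Input (ft^3)
LRF = 562 BF / 61.5 ft^3
LRF = 9.14 BF/ft^3

9.14


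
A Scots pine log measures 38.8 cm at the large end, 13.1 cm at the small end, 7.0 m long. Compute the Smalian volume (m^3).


Smalian: V = (A1 + A2)/2 * L,  A = pi*(D/200)^2
A1 = pi*(38.8/200)^2 = 0.118237 m^2
A2 = pi*(13.1/200)^2 = 0.013478 m^2
V = (0.118237+0.013478)/2*7.0 = 0.461 m^3

0.461


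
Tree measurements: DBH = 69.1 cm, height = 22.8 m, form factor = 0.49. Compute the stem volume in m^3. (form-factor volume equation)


Formula: V = pi * (DBH/200)^2 * H * ff
Radius = DBH/200 = 69.1/200 = 0.3455 m
Radius^2 = 0.3455^2 = 0.11937025 m^2
V = pi * 0.11937025 * 22.8 * 0.49
V = 4.19 m^3

4.19


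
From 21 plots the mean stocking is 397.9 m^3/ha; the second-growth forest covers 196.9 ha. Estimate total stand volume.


Formula: Total Volume = Mean Volume per ha * Total Area
Total Volume = 397.9 m^3/ha * 196.9 ha
Total Volume = 78347 m^3

78347


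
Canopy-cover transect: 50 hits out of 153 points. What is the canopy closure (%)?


Formula: Canopy closure = covered points / total points * 100
Closure = 50 / 153 * 100
Closure = 0.3268 * 100 = 32.7%

32.7


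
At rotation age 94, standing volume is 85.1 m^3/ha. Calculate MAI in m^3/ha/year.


Formula: MAI = Total Volume / Stand Age
MAI = 85.1 m^3/ha / 94 years
MAI = 0.91 m^3/ha/year

0.91


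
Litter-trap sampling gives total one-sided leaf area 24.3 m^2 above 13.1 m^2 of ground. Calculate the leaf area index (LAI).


Formula: LAI = total leaf area / ground area  (dimensionless)
LAI = 24.3 m^2 / 13.1 m^2
LAI = 1.85

1.85


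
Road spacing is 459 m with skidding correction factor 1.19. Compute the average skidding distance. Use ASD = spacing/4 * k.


Formula: ASD = (spacing / 4) * correction
Uncorrected distance = spacing / 4 = 459 / 4 = 114.75 m
ASD = 114.75 * 1.19 = 137 m

137


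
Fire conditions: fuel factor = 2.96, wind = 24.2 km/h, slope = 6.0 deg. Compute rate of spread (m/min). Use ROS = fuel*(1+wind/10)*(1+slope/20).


Formula: ROS = fuel * (1 + wind/10) * (1 + slope/20)
Wind factor = 1 + 24.2/10 = 3.42
Slope factor = 1 + 6.0/20 = 1.3
ROS = 2.96 * 3.42 * 1.3 = 13.16 m/min

13.16


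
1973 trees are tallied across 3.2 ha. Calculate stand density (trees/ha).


Formula: Stand Density = N_trees / Area_ha
Density = 1973 trees / 3.2 ha
Density = 617 trees/ha

617


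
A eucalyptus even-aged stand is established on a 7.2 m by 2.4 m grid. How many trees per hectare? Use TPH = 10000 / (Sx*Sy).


Formula: TPH = 10000 m^2/ha / (spacing_x * spacing_y)
Area per tree = 7.2 m * 2.4 m = 17.28 m^2
TPH = 10000 / 17.28 = 579 trees/ha

579


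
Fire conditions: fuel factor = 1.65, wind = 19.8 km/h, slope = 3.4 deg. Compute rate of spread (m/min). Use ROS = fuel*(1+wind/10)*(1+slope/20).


Formula: ROS = fuel * (1 + wind/10) * (1 + slope/20)
Wind factor = 1 + 19.8/10 = 2.98
Slope factor = 1 + 3.4/20 = 1.17
ROS = 1.65 * 2.98 * 1.17 = 5.75 m/min

5.75


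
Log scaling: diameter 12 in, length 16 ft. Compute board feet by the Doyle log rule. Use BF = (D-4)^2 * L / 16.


Doyle: BF = (D - 4)^2 * L / 16
Adjusted diameter = 12 - 4 = 8 in
(D-4)^2 = 8^2 = 64
BF = 64 * 16 / 16 = 64 BF

64


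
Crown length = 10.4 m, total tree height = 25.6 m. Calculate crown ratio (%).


Formula: Crown Ratio = (Crown Length / Total Height) * 100
CR = (10.4 m / 25.6 m) * 100
CR = 0.4062 * 100 = 40.6%

40.6


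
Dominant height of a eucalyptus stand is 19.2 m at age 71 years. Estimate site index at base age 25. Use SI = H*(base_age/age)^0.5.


Formula: SI = H_dom * (base_age / age)^0.5
Age ratio = 25 / 71 = 0.35211
sqrt(age_ratio) = 0.59339
SI = 19.2 * 0.59339 = 11.4 m

11.4


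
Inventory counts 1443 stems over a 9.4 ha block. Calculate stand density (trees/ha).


Formula: Stand Density = N_trees / Area_ha
Density = 1443 trees / 9.4 ha
Density = 154 trees/ha

154


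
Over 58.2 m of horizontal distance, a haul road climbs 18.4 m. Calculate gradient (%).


Formula: Gradient = rise / run * 100
Gradient = 18.4 / 58.2 * 100 = 31.6%

31.6


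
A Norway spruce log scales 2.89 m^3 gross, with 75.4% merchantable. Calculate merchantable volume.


Formula: MV = V_total * (merchantable_pct / 100)
Merchantable fraction = 75.4% / 100 = 0.754
MV = 2.89 m^3 * 0.754 = 2.179 m^3

2.179


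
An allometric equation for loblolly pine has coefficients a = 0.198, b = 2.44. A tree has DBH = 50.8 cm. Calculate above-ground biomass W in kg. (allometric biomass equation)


Formula: W = a * DBH^b  (allometric power law)
DBH^b = 50.8^2.44 = 14531.4
W = 0.198 * 14531.4 = 2877.2 kg

2877.2


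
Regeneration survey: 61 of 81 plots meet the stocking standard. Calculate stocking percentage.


Formula: Stocking % = stocked plots / total plots * 100
Stocking = 61 / 81 * 100
Stocking = 0.7531 * 100 = 75.3%

75.3


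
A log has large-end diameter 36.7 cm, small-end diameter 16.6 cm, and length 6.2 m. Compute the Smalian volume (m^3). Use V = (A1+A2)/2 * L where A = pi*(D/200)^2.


Smalian: V = (A1 + A2)/2 * L,  A = pi*(D/200)^2
A1 = pi*(36.7/200)^2 = 0.105784 m^2
A2 = pi*(16.6/200)^2 = 0.021642 m^2
V = (0.105784+0.021642)/2*6.2 = 0.395 m^3

0.395


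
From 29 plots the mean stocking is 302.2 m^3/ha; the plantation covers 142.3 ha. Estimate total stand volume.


Formula: Total Volume = Mean Volume per ha * Total Area
Total Volume = 302.2 m^3/ha * 142.3 ha
Total Volume = 43003 m^3

43003


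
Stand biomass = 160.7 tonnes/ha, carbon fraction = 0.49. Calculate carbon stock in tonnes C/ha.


Formula: Carbon Stock = Biomass * Carbon Fraction
C = 160.7 t/ha * 0.49
C = 78.7 t C/ha

78.7


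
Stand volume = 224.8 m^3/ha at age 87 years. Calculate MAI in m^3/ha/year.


Formula: MAI = Total Volume / Stand Age
MAI = 224.8 m^3/ha / 87 years
MAI = 2.58 m^3/ha/year

2.58


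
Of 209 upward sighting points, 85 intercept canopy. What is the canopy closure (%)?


Formula: Canopy closure = covered points / total points * 100
Closure = 85 / 209 * 100
Closure = 0.4067 * 100 = 40.7%

40.7


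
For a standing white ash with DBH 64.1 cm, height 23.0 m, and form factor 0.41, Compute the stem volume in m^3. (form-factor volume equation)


Formula: V = pi * (DBH/200)^2 * H * ff
Radius = DBH/200 = 64.1/200 = 0.3205 m
Radius^2 = 0.3205^2 = 0.10272025 m^2
V = pi * 0.10272025 * 23.0 * 0.41
V = 3.043 m^3

3.043


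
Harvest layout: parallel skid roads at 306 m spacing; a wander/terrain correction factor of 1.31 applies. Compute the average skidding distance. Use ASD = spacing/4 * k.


Formula: ASD = (spacing / 4) * correction
Uncorrected distance = spacing / 4 = 306 / 4 = 76.5 m
ASD = 76.5 * 1.31 = 100 m

100


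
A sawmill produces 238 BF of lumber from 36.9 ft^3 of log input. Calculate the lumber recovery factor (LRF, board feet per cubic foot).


Formula: LRF = Lumber Output (BF) / Log Input (ft^3)
LRF = 238 BF / 36.9 ft^3
LRF = 6.45 BF/ft^3

6.45


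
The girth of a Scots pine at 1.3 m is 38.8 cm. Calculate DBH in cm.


Formula: DBH = C / pi
DBH = 38.8 / pi
pi = 3.14159...
DBH = 12.4 cm

12.4


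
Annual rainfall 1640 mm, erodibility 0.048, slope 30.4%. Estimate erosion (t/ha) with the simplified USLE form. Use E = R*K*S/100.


Formula: E = R * K * S / 100  (simplified USLE)
R * K = 1640 * 0.048 = 78.72
E = 78.72 * 30.4 / 100 = 23.93 t/ha

23.93


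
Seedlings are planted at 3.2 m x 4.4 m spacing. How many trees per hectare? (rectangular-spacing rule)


Formula: TPH = 10000 m^2/ha / (spacing_x * spacing_y)
Area per tree = 3.2 m * 4.4 m = 14.08 m^2
TPH = 10000 / 14.08 = 710 trees/ha

710


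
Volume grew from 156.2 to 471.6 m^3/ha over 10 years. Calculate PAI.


Formula: PAI = (V_T2 - V_T1) / (T2 - T1)
Volume increment = 471.6 - 156.2 = 315.4 m^3/ha
PAI = 315.4 / 10 = 31.54 m^3/ha/year

31.54


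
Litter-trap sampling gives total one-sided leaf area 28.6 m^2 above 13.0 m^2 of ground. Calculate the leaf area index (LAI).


Formula: LAI = total leaf area / ground area  (dimensionless)
LAI = 28.6 m^2 / 13.0 m^2
LAI = 2.2

2.2


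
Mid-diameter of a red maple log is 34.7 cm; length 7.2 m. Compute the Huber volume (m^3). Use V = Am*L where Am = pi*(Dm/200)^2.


Huber: V = Am * L,  Am = pi*(Dm/200)^2
Am = pi*(34.7/200)^2 = 0.094569 m^2
V = 0.094569*7.2 = 0.6809 m^3

0.6809


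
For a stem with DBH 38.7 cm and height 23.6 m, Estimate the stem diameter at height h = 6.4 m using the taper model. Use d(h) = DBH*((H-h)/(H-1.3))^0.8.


Taper: d(h) = DBH * ((H - h) / (H - 1.3))^0.8
Numerator = H - h = 23.6 - 6.4 = 17.2 m
Denominator = H - 1.3 = 23.6 - 1.3 = 22.3 m
Ratio = 17.2 / 22.3 = 0.7713
d = 38.7 * 0.7713^0.8 = 31.4 cm

31.4


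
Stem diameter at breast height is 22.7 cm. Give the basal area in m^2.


Formula: BA = pi * (DBH/2)^2 / 10000  (cm^2 to m^2)
Radius = DBH/2 = 22.7/2 = 11.35 cm
BA = pi * 11.35^2 / 10000
   = 404.7078 cm^2 / 10000
   = 0.0405 m^2

0.0405


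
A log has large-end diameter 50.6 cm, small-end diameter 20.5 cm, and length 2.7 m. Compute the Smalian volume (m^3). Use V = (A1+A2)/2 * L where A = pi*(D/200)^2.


Smalian: V = (A1 + A2)/2 * L,  A = pi*(D/200)^2
A1 = pi*(50.6/200)^2 = 0.20109 m^2
A2 = pi*(20.5/200)^2 = 0.033006 m^2
V = (0.20109+0.033006)/2*2.7 = 0.316 m^3

0.316


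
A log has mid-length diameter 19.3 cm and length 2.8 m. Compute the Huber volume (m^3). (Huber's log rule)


Huber: V = Am * L,  Am = pi*(Dm/200)^2
Am = pi*(19.3/200)^2 = 0.029255 m^2
V = 0.029255*2.8 = 0.0819 m^3

0.0819


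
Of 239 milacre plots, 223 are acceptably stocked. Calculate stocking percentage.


Formula: Stocking % = stocked plots / total plots * 100
Stocking = 223 / 239 * 100
Stocking = 0.9331 * 100 = 93.3%

93.3


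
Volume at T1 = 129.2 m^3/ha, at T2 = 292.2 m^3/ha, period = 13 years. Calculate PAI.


Formula: PAI = (V_T2 - V_T1) / (T2 - T1)
Volume increment = 292.2 - 129.2 = 163.0 m^3/ha
PAI = 163.0 / 13 = 12.54 m^3/ha/year

12.54


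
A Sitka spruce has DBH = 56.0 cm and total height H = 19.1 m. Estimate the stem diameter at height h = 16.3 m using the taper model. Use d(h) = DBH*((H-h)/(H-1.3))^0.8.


Taper: d(h) = DBH * ((H - h) / (H - 1.3))^0.8
Numerator = H - h = 19.1 - 16.3 = 2.8 m
Denominator = H - 1.3 = 19.1 - 1.3 = 17.8 m
Ratio = 2.8 / 17.8 = 0.1573
d = 56.0 * 0.1573^0.8 = 12.8 cm

12.8


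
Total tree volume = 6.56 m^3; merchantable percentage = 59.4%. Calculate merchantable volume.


Formula: MV = V_total * (merchantable_pct / 100)
Merchantable fraction = 59.4% / 100 = 0.594
MV = 6.56 m^3 * 0.594 = 3.897 m^3

3.897


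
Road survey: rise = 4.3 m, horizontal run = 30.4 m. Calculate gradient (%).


Formula: Gradient = rise / run * 100
Gradient = 4.3 / 30.4 * 100 = 14.1%

14.1


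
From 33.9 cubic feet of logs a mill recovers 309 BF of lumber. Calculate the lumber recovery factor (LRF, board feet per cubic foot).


Formula: LRF = Lumber Output (BF) / Log Input (ft^3)
LRF = 309 BF / 33.9 ft^3
LRF = 9.12 BF/ft^3

9.12


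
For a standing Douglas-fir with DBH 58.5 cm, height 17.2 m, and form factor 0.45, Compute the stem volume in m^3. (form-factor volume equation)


Formula: V = pi * (DBH/200)^2 * H * ff
Radius = DBH/200 = 58.5/200 = 0.2925 m
Radius^2 = 0.2925^2 = 0.08555625 m^2
V = pi * 0.08555625 * 17.2 * 0.45
V = 2.08 m^3

2.08


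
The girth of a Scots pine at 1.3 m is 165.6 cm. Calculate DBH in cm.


Formula: DBH = C / pi
DBH = 165.6 / pi
pi = 3.14159...
DBH = 52.7 cm

52.7


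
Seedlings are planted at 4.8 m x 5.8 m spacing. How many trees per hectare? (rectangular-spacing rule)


Formula: TPH = 10000 m^2/ha / (spacing_x * spacing_y)
Area per tree = 4.8 m * 5.8 m = 27.84 m^2
TPH = 10000 / 27.84 = 359 trees/ha

359


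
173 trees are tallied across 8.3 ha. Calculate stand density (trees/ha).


Formula: Stand Density = N_trees / Area_ha
Density = 173 trees / 8.3 ha
Density = 21 trees/ha

21


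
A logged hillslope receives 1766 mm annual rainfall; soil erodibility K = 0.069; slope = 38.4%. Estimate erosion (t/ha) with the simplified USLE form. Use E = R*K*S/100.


Formula: E = R * K * S / 100  (simplified USLE)
R * K = 1766 * 0.069 = 121.854
E = 121.854 * 38.4 / 100 = 46.79 t/ha

46.79


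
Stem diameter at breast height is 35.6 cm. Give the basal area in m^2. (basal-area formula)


Formula: BA = pi * (DBH/2)^2 / 10000  (cm^2 to m^2)
Radius = DBH/2 = 35.6/2 = 17.8 cm
BA = pi * 17.8^2 / 10000
   = 995.3822 cm^2 / 10000
   = 0.0995 m^2

0.0995


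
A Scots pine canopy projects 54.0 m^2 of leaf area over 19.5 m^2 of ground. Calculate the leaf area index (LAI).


Formula: LAI = total leaf area / ground area  (dimensionless)
LAI = 54.0 m^2 / 19.5 m^2
LAI = 2.77

2.77


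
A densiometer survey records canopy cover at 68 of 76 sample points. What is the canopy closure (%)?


Formula: Canopy closure = covered points / total points * 100
Closure = 68 / 76 * 100
Closure = 0.8947 * 100 = 89.5%

89.5


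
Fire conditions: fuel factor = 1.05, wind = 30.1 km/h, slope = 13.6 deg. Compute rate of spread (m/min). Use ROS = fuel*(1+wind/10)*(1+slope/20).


Formula: ROS = fuel * (1 + wind/10) * (1 + slope/20)
Wind factor = 1 + 30.1/10 = 4.01
Slope factor = 1 + 13.6/20 = 1.68
ROS = 1.05 * 4.01 * 1.68 = 7.07 m/min

7.07


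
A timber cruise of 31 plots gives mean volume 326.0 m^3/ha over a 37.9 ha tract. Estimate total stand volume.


Formula: Total Volume = Mean Volume per ha * Total Area
Total Volume = 326.0 m^3/ha * 37.9 ha
Total Volume = 12355 m^3

12355


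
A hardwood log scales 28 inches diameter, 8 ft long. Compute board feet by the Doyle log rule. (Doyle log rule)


Doyle: BF = (D - 4)^2 * L / 16
Adjusted diameter = 28 - 4 = 24 in
(D-4)^2 = 24^2 = 576
BF = 576 * 8 / 16 = 288 BF

288


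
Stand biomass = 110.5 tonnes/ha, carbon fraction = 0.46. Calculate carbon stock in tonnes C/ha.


Formula: Carbon Stock = Biomass * Carbon Fraction
C = 110.5 t/ha * 0.46
C = 50.8 t C/ha

50.8


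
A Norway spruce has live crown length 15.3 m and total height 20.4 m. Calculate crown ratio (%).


Formula: Crown Ratio = (Crown Length / Total Height) * 100
CR = (15.3 m / 20.4 m) * 100
CR = 0.75 * 100 = 75.0%

75.0


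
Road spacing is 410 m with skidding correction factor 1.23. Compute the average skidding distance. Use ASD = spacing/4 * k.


Formula: ASD = (spacing / 4) * correction
Uncorrected distance = spacing / 4 = 410 / 4 = 102.5 m
ASD = 102.5 * 1.23 = 126 m

126


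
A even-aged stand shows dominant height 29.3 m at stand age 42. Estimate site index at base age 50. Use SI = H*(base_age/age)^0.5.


Formula: SI = H_dom * (base_age / age)^0.5
Age ratio = 50 / 42 = 1.19048
sqrt(age_ratio) = 1.09109
SI = 29.3 * 1.09109 = 32.0 m

32.0


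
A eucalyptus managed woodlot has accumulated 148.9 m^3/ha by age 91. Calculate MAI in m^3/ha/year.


Formula: MAI = Total Volume / Stand Age
MAI = 148.9 m^3/ha / 91 years
MAI = 1.64 m^3/ha/year

1.64


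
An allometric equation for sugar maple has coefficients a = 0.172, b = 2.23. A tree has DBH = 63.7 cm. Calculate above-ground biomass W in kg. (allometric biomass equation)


Formula: W = a * DBH^b  (allometric power law)
DBH^b = 63.7^2.23 = 10549.4771
W = 0.172 * 10549.4771 = 1814.5 kg

1814.5


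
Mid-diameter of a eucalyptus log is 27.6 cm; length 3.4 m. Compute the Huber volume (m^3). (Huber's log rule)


Huber: V = Am * L,  Am = pi*(Dm/200)^2
Am = pi*(27.6/200)^2 = 0.059828 m^2
V = 0.059828*3.4 = 0.2034 m^3

0.2034


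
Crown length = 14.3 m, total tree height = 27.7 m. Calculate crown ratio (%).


Formula: Crown Ratio = (Crown Length / Total Height) * 100
CR = (14.3 m / 27.7 m) * 100
CR = 0.5162 * 100 = 51.6%

51.6


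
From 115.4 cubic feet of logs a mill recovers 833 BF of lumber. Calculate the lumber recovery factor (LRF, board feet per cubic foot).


Formula: LRF = Lumber Output (BF) / Log Input (ft^3)
LRF = 833 BF / 115.4 ft^3
LRF = 7.22 BF/ft^3

7.22


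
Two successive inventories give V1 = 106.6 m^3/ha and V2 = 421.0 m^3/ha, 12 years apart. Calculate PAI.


Formula: PAI = (V_T2 - V_T1) / (T2 - T1)
Volume increment = 421.0 - 106.6 = 314.4 m^3/ha
PAI = 314.4 / 12 = 26.2 m^3/ha/year

26.2


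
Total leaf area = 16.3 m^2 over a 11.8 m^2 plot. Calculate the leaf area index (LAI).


Formula: LAI = total leaf area / ground area  (dimensionless)
LAI = 16.3 m^2 / 11.8 m^2
LAI = 1.38

1.38


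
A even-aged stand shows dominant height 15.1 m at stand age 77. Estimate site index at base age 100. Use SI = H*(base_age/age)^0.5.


Formula: SI = H_dom * (base_age / age)^0.5
Age ratio = 100 / 77 = 1.2987
sqrt(age_ratio) = 1.13961
SI = 15.1 * 1.13961 = 17.2 m

17.2


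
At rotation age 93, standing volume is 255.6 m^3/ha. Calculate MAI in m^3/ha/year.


Formula: MAI = Total Volume / Stand Age
MAI = 255.6 m^3/ha / 93 years
MAI = 2.75 m^3/ha/year

2.75


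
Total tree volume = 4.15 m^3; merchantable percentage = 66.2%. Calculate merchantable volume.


Formula: MV = V_total * (merchantable_pct / 100)
Merchantable fraction = 66.2% / 100 = 0.662
MV = 4.15 m^3 * 0.662 = 2.747 m^3

2.747


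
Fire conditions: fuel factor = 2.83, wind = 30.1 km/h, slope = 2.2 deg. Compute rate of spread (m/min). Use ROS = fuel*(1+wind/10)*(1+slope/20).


Formula: ROS = fuel * (1 + wind/10) * (1 + slope/20)
Wind factor = 1 + 30.1/10 = 4.01
Slope factor = 1 + 2.2/20 = 1.11
ROS = 2.83 * 4.01 * 1.11 = 12.6 m/min

12.6


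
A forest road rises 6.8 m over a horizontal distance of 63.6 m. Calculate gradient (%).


Formula: Gradient = rise / run * 100
Gradient = 6.8 / 63.6 * 100 = 10.7%

10.7


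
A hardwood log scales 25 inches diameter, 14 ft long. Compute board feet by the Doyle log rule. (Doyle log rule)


Doyle: BF = (D - 4)^2 * L / 16
Adjusted diameter = 25 - 4 = 21 in
(D-4)^2 = 21^2 = 441
BF = 441 * 14 / 16 = 386 BF

386


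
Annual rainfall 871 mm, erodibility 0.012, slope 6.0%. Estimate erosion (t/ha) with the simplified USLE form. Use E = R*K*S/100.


Formula: E = R * K * S / 100  (simplified USLE)
R * K = 871 * 0.012 = 10.452
E = 10.452 * 6.0 / 100 = 0.63 t/ha

0.63


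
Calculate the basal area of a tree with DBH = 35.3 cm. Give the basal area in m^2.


Formula: BA = pi * (DBH/2)^2 / 10000  (cm^2 to m^2)
Radius = DBH/2 = 35.3/2 = 17.65 cm
BA = pi * 17.65^2 / 10000
   = 978.6768 cm^2 / 10000
   = 0.0979 m^2

0.0979


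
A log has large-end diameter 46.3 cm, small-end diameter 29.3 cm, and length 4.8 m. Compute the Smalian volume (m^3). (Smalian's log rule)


Smalian: V = (A1 + A2)/2 * L,  A = pi*(D/200)^2
A1 = pi*(46.3/200)^2 = 0.168365 m^2
A2 = pi*(29.3/200)^2 = 0.067426 m^2
V = (0.168365+0.067426)/2*4.8 = 0.5659 m^3

0.5659


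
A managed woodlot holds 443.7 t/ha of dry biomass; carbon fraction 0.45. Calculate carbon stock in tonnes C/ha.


Formula: Carbon Stock = Biomass * Carbon Fraction
C = 443.7 t/ha * 0.45
C = 199.7 t C/ha

199.7


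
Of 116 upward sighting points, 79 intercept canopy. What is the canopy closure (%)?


Formula: Canopy closure = covered points / total points * 100
Closure = 79 / 116 * 100
Closure = 0.681 * 100 = 68.1%

68.1


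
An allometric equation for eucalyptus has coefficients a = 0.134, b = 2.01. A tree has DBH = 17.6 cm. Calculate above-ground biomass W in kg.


Formula: W = a * DBH^b  (allometric power law)
DBH^b = 17.6^2.01 = 318.7722
W = 0.134 * 318.7722 = 42.7 kg

42.7


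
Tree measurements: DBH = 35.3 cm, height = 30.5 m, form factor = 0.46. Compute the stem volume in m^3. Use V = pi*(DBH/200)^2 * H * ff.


Formula: V = pi * (DBH/200)^2 * H * ff
Radius = DBH/200 = 35.3/200 = 0.1765 m
Radius^2 = 0.1765^2 = 0.03115225 m^2
V = pi * 0.03115225 * 30.5 * 0.46
V = 1.373 m^3

1.373


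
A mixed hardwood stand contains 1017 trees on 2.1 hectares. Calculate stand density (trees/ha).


Formula: Stand Density = N_trees / Area_ha
Density = 1017 trees / 2.1 ha
Density = 484 trees/ha

484


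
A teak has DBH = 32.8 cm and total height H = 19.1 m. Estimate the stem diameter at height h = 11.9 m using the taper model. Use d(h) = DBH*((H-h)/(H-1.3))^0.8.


Taper: d(h) = DBH * ((H - h) / (H - 1.3))^0.8
Numerator = H - h = 19.1 - 11.9 = 7.2 m
Denominator = H - 1.3 = 19.1 - 1.3 = 17.8 m
Ratio = 7.2 / 17.8 = 0.40449
d = 32.8 * 0.40449^0.8 = 15.9 cm

15.9


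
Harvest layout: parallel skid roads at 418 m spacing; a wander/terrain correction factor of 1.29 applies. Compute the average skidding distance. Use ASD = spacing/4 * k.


Formula: ASD = (spacing / 4) * correction
Uncorrected distance = spacing / 4 = 418 / 4 = 104.5 m
ASD = 104.5 * 1.29 = 135 m

135


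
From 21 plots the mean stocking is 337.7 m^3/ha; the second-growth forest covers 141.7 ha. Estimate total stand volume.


Formula: Total Volume = Mean Volume per ha * Total Area
Total Volume = 337.7 m^3/ha * 141.7 ha
Total Volume = 47852 m^3

47852


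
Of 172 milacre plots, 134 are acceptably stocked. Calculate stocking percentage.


Formula: Stocking % = stocked plots / total plots * 100
Stocking = 134 / 172 * 100
Stocking = 0.7791 * 100 = 77.9%

77.9


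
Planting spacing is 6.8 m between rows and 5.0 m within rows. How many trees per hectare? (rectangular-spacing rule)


Formula: TPH = 10000 m^2/ha / (spacing_x * spacing_y)
Area per tree = 6.8 m * 5.0 m = 34.0 m^2
TPH = 10000 / 34.0 = 294 trees/ha

294


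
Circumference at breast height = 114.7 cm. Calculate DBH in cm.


Formula: DBH = C / pi
DBH = 114.7 / pi
pi = 3.14159...
DBH = 36.5 cm

36.5


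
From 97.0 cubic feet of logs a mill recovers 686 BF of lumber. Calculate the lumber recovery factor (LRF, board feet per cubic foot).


Formula: LRF = Lumber Output (BF) / Log Input (ft^3)
LRF = 686 BF / 97.0 ft^3
LRF = 7.07 BF/ft^3

7.07


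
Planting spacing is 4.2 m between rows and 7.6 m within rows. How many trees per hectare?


Formula: TPH = 10000 m^2/ha / (spacing_x * spacing_y)
Area per tree = 4.2 m * 7.6 m = 31.92 m^2
TPH = 10000 / 31.92 = 313 trees/ha

313


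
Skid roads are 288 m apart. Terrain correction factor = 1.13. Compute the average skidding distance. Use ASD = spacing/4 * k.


Formula: ASD = (spacing / 4) * correction
Uncorrected distance = spacing / 4 = 288 / 4 = 72 m
ASD = 72 * 1.13 = 81 m

81


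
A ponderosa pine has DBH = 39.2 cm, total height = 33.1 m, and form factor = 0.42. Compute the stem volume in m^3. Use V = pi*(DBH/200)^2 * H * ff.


Formula: V = pi * (DBH/200)^2 * H * ff
Radius = DBH/200 = 39.2/200 = 0.196 m
Radius^2 = 0.196^2 = 0.038416 m^2
V = pi * 0.038416 * 33.1 * 0.42
V = 1.678 m^3

1.678


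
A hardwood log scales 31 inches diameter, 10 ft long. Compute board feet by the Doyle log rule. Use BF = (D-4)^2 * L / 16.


Doyle: BF = (D - 4)^2 * L / 16
Adjusted diameter = 31 - 4 = 27 in
(D-4)^2 = 27^2 = 729
BF = 729 * 10 / 16 = 456 BF

456


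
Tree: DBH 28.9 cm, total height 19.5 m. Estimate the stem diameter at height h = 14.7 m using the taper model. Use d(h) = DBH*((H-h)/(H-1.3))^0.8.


Taper: d(h) = DBH * ((H - h) / (H - 1.3))^0.8
Numerator = H - h = 19.5 - 14.7 = 4.8 m
Denominator = H - 1.3 = 19.5 - 1.3 = 18.2 m
Ratio = 4.8 / 18.2 = 0.26374
d = 28.9 * 0.26374^0.8 = 10.0 cm

10.0


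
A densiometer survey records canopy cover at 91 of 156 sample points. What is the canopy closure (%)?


Formula: Canopy closure = covered points / total points * 100
Closure = 91 / 156 * 100
Closure = 0.5833 * 100 = 58.3%

58.3


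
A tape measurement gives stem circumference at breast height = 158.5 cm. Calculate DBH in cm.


Formula: DBH = C / pi
DBH = 158.5 / pi
pi = 3.14159...
DBH = 50.5 cm

50.5


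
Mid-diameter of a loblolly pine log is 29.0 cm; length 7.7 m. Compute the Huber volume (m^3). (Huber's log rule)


Huber: V = Am * L,  Am = pi*(Dm/200)^2
Am = pi*(29.0/200)^2 = 0.066052 m^2
V = 0.066052*7.7 = 0.5086 m^3

0.5086


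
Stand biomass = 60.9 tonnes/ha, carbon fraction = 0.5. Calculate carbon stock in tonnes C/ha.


Formula: Carbon Stock = Biomass * Carbon Fraction
C = 60.9 t/ha * 0.5
C = 30.5 t C/ha

30.5


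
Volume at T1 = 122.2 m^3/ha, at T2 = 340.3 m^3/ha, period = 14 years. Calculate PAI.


Formula: PAI = (V_T2 - V_T1) / (T2 - T1)
Volume increment = 340.3 - 122.2 = 218.1 m^3/ha
PAI = 218.1 / 14 = 15.58 m^3/ha/year

15.58


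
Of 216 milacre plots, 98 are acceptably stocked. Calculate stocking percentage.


Formula: Stocking % = stocked plots / total plots * 100
Stocking = 98 / 216 * 100
Stocking = 0.4537 * 100 = 45.4%

45.4


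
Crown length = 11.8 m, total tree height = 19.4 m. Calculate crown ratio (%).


Formula: Crown Ratio = (Crown Length / Total Height) * 100
CR = (11.8 m / 19.4 m) * 100
CR = 0.6082 * 100 = 60.8%

60.8


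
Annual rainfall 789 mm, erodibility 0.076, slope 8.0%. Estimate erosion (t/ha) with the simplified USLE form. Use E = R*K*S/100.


Formula: E = R * K * S / 100  (simplified USLE)
R * K = 789 * 0.076 = 59.964
E = 59.964 * 8.0 / 100 = 4.8 t/ha

4.8


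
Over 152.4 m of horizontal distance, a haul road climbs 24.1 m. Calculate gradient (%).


Formula: Gradient = rise / run * 100
Gradient = 24.1 / 152.4 * 100 = 15.8%

15.8


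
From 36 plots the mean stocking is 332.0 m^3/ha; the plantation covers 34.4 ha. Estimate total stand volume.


Formula: Total Volume = Mean Volume per ha * Total Area
Total Volume = 332.0 m^3/ha * 34.4 ha
Total Volume = 11421 m^3

11421


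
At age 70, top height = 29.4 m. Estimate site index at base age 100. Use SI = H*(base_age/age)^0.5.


Formula: SI = H_dom * (base_age / age)^0.5
Age ratio = 100 / 70 = 1.42857
sqrt(age_ratio) = 1.19523
SI = 29.4 * 1.19523 = 35.1 m

35.1


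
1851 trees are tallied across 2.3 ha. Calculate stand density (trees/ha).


Formula: Stand Density = N_trees / Area_ha
Density = 1851 trees / 2.3 ha
Density = 805 trees/ha

805


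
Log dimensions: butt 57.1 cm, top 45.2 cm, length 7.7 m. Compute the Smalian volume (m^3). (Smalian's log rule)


Smalian: V = (A1 + A2)/2 * L,  A = pi*(D/200)^2
A1 = pi*(57.1/200)^2 = 0.256072 m^2
A2 = pi*(45.2/200)^2 = 0.16046 m^2
V = (0.256072+0.16046)/2*7.7 = 1.6036 m^3

1.6036


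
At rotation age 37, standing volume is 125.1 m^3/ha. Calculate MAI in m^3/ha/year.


Formula: MAI = Total Volume / Stand Age
MAI = 125.1 m^3/ha / 37 years
MAI = 3.38 m^3/ha/year

3.38


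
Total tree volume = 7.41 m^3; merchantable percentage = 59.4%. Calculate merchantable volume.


Formula: MV = V_total * (merchantable_pct / 100)
Merchantable fraction = 59.4% / 100 = 0.594
MV = 7.41 m^3 * 0.594 = 4.402 m^3

4.402


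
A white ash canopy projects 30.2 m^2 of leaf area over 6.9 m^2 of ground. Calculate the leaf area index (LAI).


Formula: LAI = total leaf area / ground area  (dimensionless)
LAI = 30.2 m^2 / 6.9 m^2
LAI = 4.38

4.38


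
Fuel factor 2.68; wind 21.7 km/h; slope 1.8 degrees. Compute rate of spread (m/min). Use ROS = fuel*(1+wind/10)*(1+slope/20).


Formula: ROS = fuel * (1 + wind/10) * (1 + slope/20)
Wind factor = 1 + 21.7/10 = 3.17
Slope factor = 1 + 1.8/20 = 1.09
ROS = 2.68 * 3.17 * 1.09 = 9.26 m/min

9.26


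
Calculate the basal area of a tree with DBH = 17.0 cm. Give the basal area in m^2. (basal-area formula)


Formula: BA = pi * (DBH/2)^2 / 10000  (cm^2 to m^2)
Radius = DBH/2 = 17.0/2 = 8.5 cm
BA = pi * 8.5^2 / 10000
   = 226.9801 cm^2 / 10000
   = 0.0227 m^2

0.0227


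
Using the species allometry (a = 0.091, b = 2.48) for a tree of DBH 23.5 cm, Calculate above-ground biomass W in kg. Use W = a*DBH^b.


Formula: W = a * DBH^b  (allometric power law)
DBH^b = 23.5^2.48 = 2513.323
W = 0.091 * 2513.323 = 228.7 kg

228.7


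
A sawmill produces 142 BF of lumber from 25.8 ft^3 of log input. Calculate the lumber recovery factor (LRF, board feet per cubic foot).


Formula: LRF = Lumber Output (BF) / Log Input (ft^3)
LRF = 142 BF / 25.8 ft^3
LRF = 5.5 BF/ft^3

5.5


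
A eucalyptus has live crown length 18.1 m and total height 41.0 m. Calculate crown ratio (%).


Formula: Crown Ratio = (Crown Length / Total Height) * 100
CR = (18.1 m / 41.0 m) * 100
CR = 0.4415 * 100 = 44.1%

44.1
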